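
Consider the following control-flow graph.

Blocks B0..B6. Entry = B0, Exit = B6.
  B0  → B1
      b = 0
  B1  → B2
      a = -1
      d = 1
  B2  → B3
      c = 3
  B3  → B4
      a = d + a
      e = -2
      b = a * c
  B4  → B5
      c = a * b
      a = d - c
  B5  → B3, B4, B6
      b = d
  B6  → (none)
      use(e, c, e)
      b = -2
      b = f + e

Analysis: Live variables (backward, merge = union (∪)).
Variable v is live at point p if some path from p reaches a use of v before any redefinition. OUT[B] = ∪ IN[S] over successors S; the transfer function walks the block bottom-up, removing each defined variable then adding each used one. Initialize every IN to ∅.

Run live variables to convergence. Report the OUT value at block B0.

Answer: {f}

Trace:
Converged values:
  B0:   IN={f}   OUT={f}
  B1:   IN={f}   OUT={a, d, f}
  B2:   IN={a, d, f}   OUT={a, c, d, f}
  B3:   IN={a, c, d, f}   OUT={a, b, d, e, f}
  B4:   IN={a, b, d, e, f}   OUT={a, c, d, e, f}
  B5:   IN={a, c, d, e, f}   OUT={a, b, c, d, e, f}
  B6:   IN={c, e, f}   OUT={}

Merge at B0: OUT[B0] = IN[B1] = {f}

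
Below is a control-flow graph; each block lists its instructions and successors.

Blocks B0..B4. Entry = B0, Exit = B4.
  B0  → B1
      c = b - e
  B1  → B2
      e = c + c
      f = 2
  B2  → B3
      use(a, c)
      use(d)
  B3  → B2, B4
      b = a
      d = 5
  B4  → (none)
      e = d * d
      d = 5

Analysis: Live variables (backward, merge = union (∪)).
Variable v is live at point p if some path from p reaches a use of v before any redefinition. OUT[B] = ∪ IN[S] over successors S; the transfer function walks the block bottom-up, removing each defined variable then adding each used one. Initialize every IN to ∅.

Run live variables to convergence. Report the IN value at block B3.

Per-block solution:
  B0:  IN={a, b, d, e}  OUT={a, c, d}
  B1:  IN={a, c, d}  OUT={a, c, d}
  B2:  IN={a, c, d}  OUT={a, c}
  B3:  IN={a, c}  OUT={a, c, d}
  B4:  IN={d}  OUT={}

Merge at B3: OUT[B3] = IN[B2] ⊔ IN[B4] = {a, c, d}
Applying B3's transfer function to that OUT value gives IN[B3] (row B3 above).

Answer: {a, c}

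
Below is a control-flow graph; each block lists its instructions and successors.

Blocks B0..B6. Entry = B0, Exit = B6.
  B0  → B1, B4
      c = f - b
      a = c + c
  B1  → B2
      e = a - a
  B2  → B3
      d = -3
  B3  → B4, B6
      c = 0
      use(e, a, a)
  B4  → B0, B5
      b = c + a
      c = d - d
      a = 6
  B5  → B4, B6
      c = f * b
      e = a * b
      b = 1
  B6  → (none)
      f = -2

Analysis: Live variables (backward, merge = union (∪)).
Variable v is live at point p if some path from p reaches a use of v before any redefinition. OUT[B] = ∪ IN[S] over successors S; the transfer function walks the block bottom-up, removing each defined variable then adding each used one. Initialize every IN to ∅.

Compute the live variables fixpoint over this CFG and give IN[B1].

Per-block solution:
  B0:  IN={b, d, f}  OUT={a, c, d, f}
  B1:  IN={a, f}  OUT={a, e, f}
  B2:  IN={a, e, f}  OUT={a, d, e, f}
  B3:  IN={a, d, e, f}  OUT={a, c, d, f}
  B4:  IN={a, c, d, f}  OUT={a, b, d, f}
  B5:  IN={a, b, d, f}  OUT={a, c, d, f}
  B6:  IN={}  OUT={}

Merge at B1: OUT[B1] = IN[B2] = {a, e, f}
Applying B1's transfer function to that OUT value gives IN[B1] (row B1 above).

Answer: {a, f}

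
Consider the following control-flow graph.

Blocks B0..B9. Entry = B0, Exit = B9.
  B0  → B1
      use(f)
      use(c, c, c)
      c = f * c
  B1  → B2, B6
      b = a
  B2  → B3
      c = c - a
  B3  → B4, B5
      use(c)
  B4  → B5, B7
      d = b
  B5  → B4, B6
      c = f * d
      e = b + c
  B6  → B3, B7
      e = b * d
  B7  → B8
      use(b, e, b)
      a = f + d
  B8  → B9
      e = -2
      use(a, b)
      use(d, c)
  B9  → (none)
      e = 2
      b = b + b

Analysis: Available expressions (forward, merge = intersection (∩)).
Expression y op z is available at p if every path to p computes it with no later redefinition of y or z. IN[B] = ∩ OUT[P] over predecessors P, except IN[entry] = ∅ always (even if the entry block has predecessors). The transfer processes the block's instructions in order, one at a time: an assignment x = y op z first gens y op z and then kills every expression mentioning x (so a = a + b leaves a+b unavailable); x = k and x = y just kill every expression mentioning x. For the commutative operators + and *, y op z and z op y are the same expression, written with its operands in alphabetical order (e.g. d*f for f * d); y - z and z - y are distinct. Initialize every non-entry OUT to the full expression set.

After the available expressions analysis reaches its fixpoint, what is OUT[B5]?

Answer: {b+c, d*f}

Derivation:
Fixpoint table:
  B0: | IN={} | OUT={}
  B1: | IN={} | OUT={}
  B2: | IN={} | OUT={}
  B3: | IN={} | OUT={}
  B4: | IN={} | OUT={}
  B5: | IN={} | OUT={b+c, d*f}
  B6: | IN={} | OUT={b*d}
  B7: | IN={} | OUT={d+f}
  B8: | IN={d+f} | OUT={d+f}
  B9: | IN={d+f} | OUT={d+f}

Merge at B5: IN[B5] = OUT[B3] ∩ OUT[B4] = {}
Applying B5's transfer function to that IN value gives OUT[B5] (row B5 above).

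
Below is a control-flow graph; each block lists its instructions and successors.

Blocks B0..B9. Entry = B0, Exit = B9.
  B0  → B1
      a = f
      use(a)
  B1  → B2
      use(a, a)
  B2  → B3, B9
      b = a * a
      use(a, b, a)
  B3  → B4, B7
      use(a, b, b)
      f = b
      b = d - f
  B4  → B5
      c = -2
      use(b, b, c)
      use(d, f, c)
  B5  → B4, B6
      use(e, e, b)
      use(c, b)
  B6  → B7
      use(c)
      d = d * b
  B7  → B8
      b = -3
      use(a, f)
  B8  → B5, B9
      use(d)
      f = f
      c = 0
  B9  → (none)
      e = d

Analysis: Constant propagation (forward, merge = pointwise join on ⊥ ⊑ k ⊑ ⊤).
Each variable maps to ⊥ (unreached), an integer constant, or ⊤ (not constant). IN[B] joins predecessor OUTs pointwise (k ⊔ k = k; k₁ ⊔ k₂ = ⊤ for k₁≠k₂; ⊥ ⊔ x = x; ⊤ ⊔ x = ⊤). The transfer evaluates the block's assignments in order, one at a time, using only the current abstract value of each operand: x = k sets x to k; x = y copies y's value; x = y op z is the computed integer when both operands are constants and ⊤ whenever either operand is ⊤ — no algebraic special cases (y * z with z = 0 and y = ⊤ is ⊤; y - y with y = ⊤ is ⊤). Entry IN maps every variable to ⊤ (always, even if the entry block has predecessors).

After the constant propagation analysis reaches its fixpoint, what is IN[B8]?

Answer: {a: ⊤, b: -3, c: ⊤, d: ⊤, e: ⊤, f: ⊤}

Derivation:
Converged values:
  B0: | IN=(all ⊤) | OUT=(all ⊤)
  B1: | IN=(all ⊤) | OUT=(all ⊤)
  B2: | IN=(all ⊤) | OUT=(all ⊤)
  B3: | IN=(all ⊤) | OUT=(all ⊤)
  B4: | IN=(all ⊤) | OUT={c:-2; rest ⊤}
  B5: | IN=(all ⊤) | OUT=(all ⊤)
  B6: | IN=(all ⊤) | OUT=(all ⊤)
  B7: | IN=(all ⊤) | OUT={b:-3; rest ⊤}
  B8: | IN={b:-3; rest ⊤} | OUT={b:-3, c:0; rest ⊤}
  B9: | IN=(all ⊤) | OUT=(all ⊤)

Merge at B8: IN[B8] = OUT[B7] = {a: ⊤, b: -3, c: ⊤, d: ⊤, e: ⊤, f: ⊤}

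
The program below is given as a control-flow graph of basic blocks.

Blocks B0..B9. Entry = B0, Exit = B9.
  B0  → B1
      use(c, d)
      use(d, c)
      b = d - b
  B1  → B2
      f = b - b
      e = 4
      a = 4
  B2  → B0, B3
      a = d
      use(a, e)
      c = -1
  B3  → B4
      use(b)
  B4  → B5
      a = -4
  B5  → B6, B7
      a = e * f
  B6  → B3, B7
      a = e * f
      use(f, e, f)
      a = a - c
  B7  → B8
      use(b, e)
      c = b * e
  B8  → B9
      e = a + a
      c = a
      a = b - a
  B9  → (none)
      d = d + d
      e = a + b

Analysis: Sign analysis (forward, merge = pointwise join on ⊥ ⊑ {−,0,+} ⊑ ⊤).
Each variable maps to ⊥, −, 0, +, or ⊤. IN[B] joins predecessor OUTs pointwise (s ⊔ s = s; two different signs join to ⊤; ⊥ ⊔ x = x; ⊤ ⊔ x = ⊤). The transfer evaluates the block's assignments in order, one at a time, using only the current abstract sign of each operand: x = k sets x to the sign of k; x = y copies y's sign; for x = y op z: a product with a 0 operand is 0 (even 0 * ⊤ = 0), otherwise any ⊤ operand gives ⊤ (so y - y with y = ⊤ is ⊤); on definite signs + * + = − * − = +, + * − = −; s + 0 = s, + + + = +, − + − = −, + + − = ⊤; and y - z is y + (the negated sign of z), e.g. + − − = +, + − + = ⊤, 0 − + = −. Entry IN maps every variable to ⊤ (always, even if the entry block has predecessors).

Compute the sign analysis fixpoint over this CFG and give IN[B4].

Answer: {a: ⊤, b: ⊤, c: -, d: ⊤, e: +, f: ⊤}

Trace:
Per-block solution:
  B0:   IN=(all ⊤)   OUT=(all ⊤)
  B1:   IN=(all ⊤)   OUT={a:+, e:+; rest ⊤}
  B2:   IN={a:+, e:+; rest ⊤}   OUT={c:-, e:+; rest ⊤}
  B3:   IN={c:-, e:+; rest ⊤}   OUT={c:-, e:+; rest ⊤}
  B4:   IN={c:-, e:+; rest ⊤}   OUT={a:-, c:-, e:+; rest ⊤}
  B5:   IN={a:-, c:-, e:+; rest ⊤}   OUT={c:-, e:+; rest ⊤}
  B6:   IN={c:-, e:+; rest ⊤}   OUT={c:-, e:+; rest ⊤}
  B7:   IN={c:-, e:+; rest ⊤}   OUT={e:+; rest ⊤}
  B8:   IN={e:+; rest ⊤}   OUT=(all ⊤)
  B9:   IN=(all ⊤)   OUT=(all ⊤)

Merge at B4: IN[B4] = OUT[B3] = {a: ⊤, b: ⊤, c: -, d: ⊤, e: +, f: ⊤}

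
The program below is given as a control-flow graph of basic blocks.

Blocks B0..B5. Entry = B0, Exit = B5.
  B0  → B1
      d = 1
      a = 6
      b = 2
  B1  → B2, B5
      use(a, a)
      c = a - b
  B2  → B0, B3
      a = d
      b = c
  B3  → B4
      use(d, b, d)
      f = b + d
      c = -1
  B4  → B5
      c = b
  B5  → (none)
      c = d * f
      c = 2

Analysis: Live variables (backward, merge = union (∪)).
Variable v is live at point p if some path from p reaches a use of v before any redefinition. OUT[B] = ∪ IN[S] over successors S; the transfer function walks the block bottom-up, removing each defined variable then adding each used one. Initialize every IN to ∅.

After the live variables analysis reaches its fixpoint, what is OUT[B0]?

Per-block solution:
  B0:  IN={f}  OUT={a, b, d, f}
  B1:  IN={a, b, d, f}  OUT={c, d, f}
  B2:  IN={c, d, f}  OUT={b, d, f}
  B3:  IN={b, d}  OUT={b, d, f}
  B4:  IN={b, d, f}  OUT={d, f}
  B5:  IN={d, f}  OUT={}

Merge at B0: OUT[B0] = IN[B1] = {a, b, d, f}

Answer: {a, b, d, f}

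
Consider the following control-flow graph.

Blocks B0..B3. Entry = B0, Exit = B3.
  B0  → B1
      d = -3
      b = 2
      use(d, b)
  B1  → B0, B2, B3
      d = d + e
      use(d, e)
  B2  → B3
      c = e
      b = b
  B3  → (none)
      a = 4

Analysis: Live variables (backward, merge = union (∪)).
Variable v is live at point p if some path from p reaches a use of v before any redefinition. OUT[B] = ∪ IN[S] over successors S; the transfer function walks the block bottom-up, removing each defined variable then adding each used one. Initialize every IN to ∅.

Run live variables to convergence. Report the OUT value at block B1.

Answer: {b, e}

Working:
Converged values:
  B0: | IN={e} | OUT={b, d, e}
  B1: | IN={b, d, e} | OUT={b, e}
  B2: | IN={b, e} | OUT={}
  B3: | IN={} | OUT={}

Merge at B1: OUT[B1] = IN[B0] ⊔ IN[B2] ⊔ IN[B3] = {b, e}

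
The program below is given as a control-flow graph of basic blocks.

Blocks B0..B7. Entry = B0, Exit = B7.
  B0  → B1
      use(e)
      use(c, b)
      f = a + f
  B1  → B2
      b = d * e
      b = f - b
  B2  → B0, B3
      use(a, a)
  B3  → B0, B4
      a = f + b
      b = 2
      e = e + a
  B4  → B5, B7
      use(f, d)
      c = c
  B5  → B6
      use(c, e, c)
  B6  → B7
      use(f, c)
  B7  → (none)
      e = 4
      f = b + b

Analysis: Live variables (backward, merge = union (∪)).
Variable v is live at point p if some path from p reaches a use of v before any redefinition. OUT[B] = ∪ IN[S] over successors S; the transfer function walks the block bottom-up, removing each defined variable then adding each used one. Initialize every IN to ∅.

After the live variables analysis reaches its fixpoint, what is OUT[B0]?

Answer: {a, c, d, e, f}

Derivation:
Per-block solution:
  B0: | IN={a, b, c, d, e, f} | OUT={a, c, d, e, f}
  B1: | IN={a, c, d, e, f} | OUT={a, b, c, d, e, f}
  B2: | IN={a, b, c, d, e, f} | OUT={a, b, c, d, e, f}
  B3: | IN={b, c, d, e, f} | OUT={a, b, c, d, e, f}
  B4: | IN={b, c, d, e, f} | OUT={b, c, e, f}
  B5: | IN={b, c, e, f} | OUT={b, c, f}
  B6: | IN={b, c, f} | OUT={b}
  B7: | IN={b} | OUT={}

Merge at B0: OUT[B0] = IN[B1] = {a, c, d, e, f}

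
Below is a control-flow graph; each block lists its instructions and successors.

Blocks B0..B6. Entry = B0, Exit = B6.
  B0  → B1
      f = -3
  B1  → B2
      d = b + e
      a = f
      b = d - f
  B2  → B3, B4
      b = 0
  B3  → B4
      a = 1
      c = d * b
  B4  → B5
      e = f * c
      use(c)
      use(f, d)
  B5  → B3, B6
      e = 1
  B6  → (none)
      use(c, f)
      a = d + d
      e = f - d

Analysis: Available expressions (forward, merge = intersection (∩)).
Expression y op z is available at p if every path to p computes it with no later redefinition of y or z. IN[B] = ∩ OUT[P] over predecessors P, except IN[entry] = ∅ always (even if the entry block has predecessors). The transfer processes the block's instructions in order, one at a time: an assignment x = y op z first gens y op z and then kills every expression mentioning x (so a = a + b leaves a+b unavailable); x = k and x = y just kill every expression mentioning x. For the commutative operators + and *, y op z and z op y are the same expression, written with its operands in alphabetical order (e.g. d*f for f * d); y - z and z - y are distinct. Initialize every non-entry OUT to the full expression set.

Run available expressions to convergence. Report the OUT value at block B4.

Answer: {c*f, d-f}

Derivation:
Fixpoint table:
  B0: | IN={} | OUT={}
  B1: | IN={} | OUT={d-f}
  B2: | IN={d-f} | OUT={d-f}
  B3: | IN={d-f} | OUT={b*d, d-f}
  B4: | IN={d-f} | OUT={c*f, d-f}
  B5: | IN={c*f, d-f} | OUT={c*f, d-f}
  B6: | IN={c*f, d-f} | OUT={c*f, d+d, d-f, f-d}

Merge at B4: IN[B4] = OUT[B2] ∩ OUT[B3] = {d-f}
Applying B4's transfer function to that IN value gives OUT[B4] (row B4 above).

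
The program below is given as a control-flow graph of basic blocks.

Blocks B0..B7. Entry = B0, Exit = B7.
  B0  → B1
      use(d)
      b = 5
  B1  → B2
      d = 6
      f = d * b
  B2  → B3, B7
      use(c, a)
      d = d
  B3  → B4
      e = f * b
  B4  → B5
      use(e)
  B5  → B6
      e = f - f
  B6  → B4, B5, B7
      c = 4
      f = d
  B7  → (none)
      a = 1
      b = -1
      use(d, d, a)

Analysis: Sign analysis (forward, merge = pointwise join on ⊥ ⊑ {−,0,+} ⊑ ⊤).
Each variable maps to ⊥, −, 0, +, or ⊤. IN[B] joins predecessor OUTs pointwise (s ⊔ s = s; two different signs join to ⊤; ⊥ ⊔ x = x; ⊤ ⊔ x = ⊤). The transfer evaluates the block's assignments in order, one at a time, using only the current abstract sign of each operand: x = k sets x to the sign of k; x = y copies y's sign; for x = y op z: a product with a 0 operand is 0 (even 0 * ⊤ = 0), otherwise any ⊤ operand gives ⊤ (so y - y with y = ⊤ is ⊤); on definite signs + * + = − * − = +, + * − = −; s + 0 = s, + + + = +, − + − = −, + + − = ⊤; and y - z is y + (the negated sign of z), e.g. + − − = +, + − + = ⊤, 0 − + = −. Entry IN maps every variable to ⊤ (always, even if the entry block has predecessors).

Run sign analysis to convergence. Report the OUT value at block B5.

Converged values:
  B0: | IN=(all ⊤) | OUT={b:+; rest ⊤}
  B1: | IN={b:+; rest ⊤} | OUT={b:+, d:+, f:+; rest ⊤}
  B2: | IN={b:+, d:+, f:+; rest ⊤} | OUT={b:+, d:+, f:+; rest ⊤}
  B3: | IN={b:+, d:+, f:+; rest ⊤} | OUT={b:+, d:+, e:+, f:+; rest ⊤}
  B4: | IN={b:+, d:+, f:+; rest ⊤} | OUT={b:+, d:+, f:+; rest ⊤}
  B5: | IN={b:+, d:+, f:+; rest ⊤} | OUT={b:+, d:+, f:+; rest ⊤}
  B6: | IN={b:+, d:+, f:+; rest ⊤} | OUT={b:+, c:+, d:+, f:+; rest ⊤}
  B7: | IN={b:+, d:+, f:+; rest ⊤} | OUT={a:+, b:-, d:+, f:+; rest ⊤}

Merge at B5: IN[B5] = OUT[B4] ⊔ OUT[B6] = {a: ⊤, b: +, c: ⊤, d: +, e: ⊤, f: +}
Applying B5's transfer function to that IN value gives OUT[B5] (row B5 above).

Answer: {a: ⊤, b: +, c: ⊤, d: +, e: ⊤, f: +}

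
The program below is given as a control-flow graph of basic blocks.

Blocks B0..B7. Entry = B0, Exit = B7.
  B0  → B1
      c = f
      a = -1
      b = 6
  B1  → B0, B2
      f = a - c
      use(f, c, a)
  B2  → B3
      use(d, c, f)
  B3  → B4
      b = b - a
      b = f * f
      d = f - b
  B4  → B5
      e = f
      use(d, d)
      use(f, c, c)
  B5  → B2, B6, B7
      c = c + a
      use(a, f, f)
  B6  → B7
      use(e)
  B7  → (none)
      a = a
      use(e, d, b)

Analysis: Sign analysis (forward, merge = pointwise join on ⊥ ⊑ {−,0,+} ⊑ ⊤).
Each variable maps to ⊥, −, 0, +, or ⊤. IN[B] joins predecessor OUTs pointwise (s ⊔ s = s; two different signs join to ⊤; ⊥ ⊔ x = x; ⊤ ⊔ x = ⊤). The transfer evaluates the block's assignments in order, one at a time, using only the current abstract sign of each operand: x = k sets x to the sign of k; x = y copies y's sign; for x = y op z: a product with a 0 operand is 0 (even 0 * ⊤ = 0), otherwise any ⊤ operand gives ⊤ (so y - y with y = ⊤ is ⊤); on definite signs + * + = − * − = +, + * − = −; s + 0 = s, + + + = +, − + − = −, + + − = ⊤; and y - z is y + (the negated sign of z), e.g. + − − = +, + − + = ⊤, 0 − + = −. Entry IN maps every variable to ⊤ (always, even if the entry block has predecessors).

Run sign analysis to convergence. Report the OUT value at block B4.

Answer: {a: -, b: ⊤, c: ⊤, d: ⊤, e: ⊤, f: ⊤}

Working:
Converged values:
  B0:  IN=(all ⊤)  OUT={a:-, b:+; rest ⊤}
  B1:  IN={a:-, b:+; rest ⊤}  OUT={a:-, b:+; rest ⊤}
  B2:  IN={a:-; rest ⊤}  OUT={a:-; rest ⊤}
  B3:  IN={a:-; rest ⊤}  OUT={a:-; rest ⊤}
  B4:  IN={a:-; rest ⊤}  OUT={a:-; rest ⊤}
  B5:  IN={a:-; rest ⊤}  OUT={a:-; rest ⊤}
  B6:  IN={a:-; rest ⊤}  OUT={a:-; rest ⊤}
  B7:  IN={a:-; rest ⊤}  OUT={a:-; rest ⊤}

Merge at B4: IN[B4] = OUT[B3] = {a: -, b: ⊤, c: ⊤, d: ⊤, e: ⊤, f: ⊤}
Applying B4's transfer function to that IN value gives OUT[B4] (row B4 above).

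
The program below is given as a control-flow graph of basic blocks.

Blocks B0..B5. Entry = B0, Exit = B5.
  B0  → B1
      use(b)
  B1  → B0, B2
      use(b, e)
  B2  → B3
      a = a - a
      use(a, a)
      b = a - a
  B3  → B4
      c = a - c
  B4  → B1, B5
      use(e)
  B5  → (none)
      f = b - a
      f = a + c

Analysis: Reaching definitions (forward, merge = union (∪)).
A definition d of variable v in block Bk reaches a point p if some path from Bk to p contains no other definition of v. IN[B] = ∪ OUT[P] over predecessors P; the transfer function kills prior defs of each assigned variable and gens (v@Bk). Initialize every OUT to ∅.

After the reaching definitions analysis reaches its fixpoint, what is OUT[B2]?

Fixpoint table:
  B0:  IN={a@B2, b@B2, c@B3}  OUT={a@B2, b@B2, c@B3}
  B1:  IN={a@B2, b@B2, c@B3}  OUT={a@B2, b@B2, c@B3}
  B2:  IN={a@B2, b@B2, c@B3}  OUT={a@B2, b@B2, c@B3}
  B3:  IN={a@B2, b@B2, c@B3}  OUT={a@B2, b@B2, c@B3}
  B4:  IN={a@B2, b@B2, c@B3}  OUT={a@B2, b@B2, c@B3}
  B5:  IN={a@B2, b@B2, c@B3}  OUT={a@B2, b@B2, c@B3, f@B5}

Merge at B2: IN[B2] = OUT[B1] = {a@B2, b@B2, c@B3}
Applying B2's transfer function to that IN value gives OUT[B2] (row B2 above).

Answer: {a@B2, b@B2, c@B3}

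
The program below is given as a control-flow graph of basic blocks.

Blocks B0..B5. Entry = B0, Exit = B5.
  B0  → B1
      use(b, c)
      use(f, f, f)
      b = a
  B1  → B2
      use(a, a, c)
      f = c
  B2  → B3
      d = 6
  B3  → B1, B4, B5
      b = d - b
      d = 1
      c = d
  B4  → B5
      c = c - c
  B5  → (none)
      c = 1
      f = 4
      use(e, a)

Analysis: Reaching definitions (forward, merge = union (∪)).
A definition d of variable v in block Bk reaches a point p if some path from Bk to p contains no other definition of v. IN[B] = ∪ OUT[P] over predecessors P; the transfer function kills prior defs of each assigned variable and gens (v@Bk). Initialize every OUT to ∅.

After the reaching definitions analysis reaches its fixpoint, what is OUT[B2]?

Fixpoint table:
  B0: | IN={} | OUT={b@B0}
  B1: | IN={b@B0, b@B3, c@B3, d@B3, f@B1} | OUT={b@B0, b@B3, c@B3, d@B3, f@B1}
  B2: | IN={b@B0, b@B3, c@B3, d@B3, f@B1} | OUT={b@B0, b@B3, c@B3, d@B2, f@B1}
  B3: | IN={b@B0, b@B3, c@B3, d@B2, f@B1} | OUT={b@B3, c@B3, d@B3, f@B1}
  B4: | IN={b@B3, c@B3, d@B3, f@B1} | OUT={b@B3, c@B4, d@B3, f@B1}
  B5: | IN={b@B3, c@B3, c@B4, d@B3, f@B1} | OUT={b@B3, c@B5, d@B3, f@B5}

Merge at B2: IN[B2] = OUT[B1] = {b@B0, b@B3, c@B3, d@B3, f@B1}
Applying B2's transfer function to that IN value gives OUT[B2] (row B2 above).

Answer: {b@B0, b@B3, c@B3, d@B2, f@B1}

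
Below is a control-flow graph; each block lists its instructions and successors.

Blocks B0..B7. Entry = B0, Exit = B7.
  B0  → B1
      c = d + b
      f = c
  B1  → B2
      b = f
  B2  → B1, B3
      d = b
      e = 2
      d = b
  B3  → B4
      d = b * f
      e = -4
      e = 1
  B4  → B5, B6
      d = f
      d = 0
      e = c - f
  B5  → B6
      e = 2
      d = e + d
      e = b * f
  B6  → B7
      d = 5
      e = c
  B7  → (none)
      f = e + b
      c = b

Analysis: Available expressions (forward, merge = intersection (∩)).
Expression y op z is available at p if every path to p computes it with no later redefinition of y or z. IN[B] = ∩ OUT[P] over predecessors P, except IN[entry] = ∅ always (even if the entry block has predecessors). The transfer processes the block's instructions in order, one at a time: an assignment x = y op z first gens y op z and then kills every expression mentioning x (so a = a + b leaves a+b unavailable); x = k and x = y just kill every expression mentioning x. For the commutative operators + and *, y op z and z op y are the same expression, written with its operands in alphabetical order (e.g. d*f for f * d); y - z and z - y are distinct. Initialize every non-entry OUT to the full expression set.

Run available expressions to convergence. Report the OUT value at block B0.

Converged values:
  B0: | IN={} | OUT={b+d}
  B1: | IN={} | OUT={}
  B2: | IN={} | OUT={}
  B3: | IN={} | OUT={b*f}
  B4: | IN={b*f} | OUT={b*f, c-f}
  B5: | IN={b*f, c-f} | OUT={b*f, c-f}
  B6: | IN={b*f, c-f} | OUT={b*f, c-f}
  B7: | IN={b*f, c-f} | OUT={b+e}

B0 is the boundary node: IN[B0] = {}
Applying B0's transfer function to that IN value gives OUT[B0] (row B0 above).

Answer: {b+d}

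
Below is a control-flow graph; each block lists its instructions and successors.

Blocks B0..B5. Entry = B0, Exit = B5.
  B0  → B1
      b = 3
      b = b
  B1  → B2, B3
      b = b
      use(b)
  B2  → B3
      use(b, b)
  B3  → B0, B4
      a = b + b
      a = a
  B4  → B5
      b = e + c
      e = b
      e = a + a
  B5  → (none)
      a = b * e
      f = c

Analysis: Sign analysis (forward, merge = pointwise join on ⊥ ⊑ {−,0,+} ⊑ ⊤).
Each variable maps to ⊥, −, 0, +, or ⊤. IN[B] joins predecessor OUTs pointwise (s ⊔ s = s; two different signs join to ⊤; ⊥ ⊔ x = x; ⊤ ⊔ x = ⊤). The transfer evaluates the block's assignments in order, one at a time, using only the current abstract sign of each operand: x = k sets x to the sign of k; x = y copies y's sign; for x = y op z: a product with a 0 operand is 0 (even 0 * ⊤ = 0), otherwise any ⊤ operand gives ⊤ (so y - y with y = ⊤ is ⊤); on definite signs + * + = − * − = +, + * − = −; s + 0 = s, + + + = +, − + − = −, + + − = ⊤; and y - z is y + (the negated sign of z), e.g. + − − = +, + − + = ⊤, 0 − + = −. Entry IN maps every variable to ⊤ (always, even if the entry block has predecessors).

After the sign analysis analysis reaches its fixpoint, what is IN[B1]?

Fixpoint table:
  B0: | IN=(all ⊤) | OUT={b:+; rest ⊤}
  B1: | IN={b:+; rest ⊤} | OUT={b:+; rest ⊤}
  B2: | IN={b:+; rest ⊤} | OUT={b:+; rest ⊤}
  B3: | IN={b:+; rest ⊤} | OUT={a:+, b:+; rest ⊤}
  B4: | IN={a:+, b:+; rest ⊤} | OUT={a:+, e:+; rest ⊤}
  B5: | IN={a:+, e:+; rest ⊤} | OUT={e:+; rest ⊤}

Merge at B1: IN[B1] = OUT[B0] = {a: ⊤, b: +, c: ⊤, d: ⊤, e: ⊤, f: ⊤}

Answer: {a: ⊤, b: +, c: ⊤, d: ⊤, e: ⊤, f: ⊤}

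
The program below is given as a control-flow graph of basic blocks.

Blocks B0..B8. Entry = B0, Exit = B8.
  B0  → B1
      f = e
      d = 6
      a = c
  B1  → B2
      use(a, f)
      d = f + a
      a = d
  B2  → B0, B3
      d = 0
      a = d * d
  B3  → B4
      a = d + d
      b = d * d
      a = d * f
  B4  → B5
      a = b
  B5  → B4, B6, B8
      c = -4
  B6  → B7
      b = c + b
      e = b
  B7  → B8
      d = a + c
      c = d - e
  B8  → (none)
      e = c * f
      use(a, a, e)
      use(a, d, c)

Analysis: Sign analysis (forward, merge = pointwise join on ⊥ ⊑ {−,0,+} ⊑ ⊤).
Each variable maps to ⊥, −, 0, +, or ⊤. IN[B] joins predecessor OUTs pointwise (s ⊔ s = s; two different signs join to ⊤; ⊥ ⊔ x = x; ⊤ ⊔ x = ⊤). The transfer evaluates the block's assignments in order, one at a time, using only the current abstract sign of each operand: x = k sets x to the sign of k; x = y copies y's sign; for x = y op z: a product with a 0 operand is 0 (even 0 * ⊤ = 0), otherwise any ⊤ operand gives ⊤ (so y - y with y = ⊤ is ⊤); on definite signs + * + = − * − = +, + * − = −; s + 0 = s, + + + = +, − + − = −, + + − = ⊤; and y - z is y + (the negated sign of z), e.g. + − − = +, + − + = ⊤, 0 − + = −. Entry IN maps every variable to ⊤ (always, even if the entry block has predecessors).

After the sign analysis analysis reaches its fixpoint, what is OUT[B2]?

Per-block solution:
  B0:  IN=(all ⊤)  OUT={d:+; rest ⊤}
  B1:  IN={d:+; rest ⊤}  OUT=(all ⊤)
  B2:  IN=(all ⊤)  OUT={a:0, d:0; rest ⊤}
  B3:  IN={a:0, d:0; rest ⊤}  OUT={a:0, b:0, d:0; rest ⊤}
  B4:  IN={a:0, b:0, d:0; rest ⊤}  OUT={a:0, b:0, d:0; rest ⊤}
  B5:  IN={a:0, b:0, d:0; rest ⊤}  OUT={a:0, b:0, c:-, d:0; rest ⊤}
  B6:  IN={a:0, b:0, c:-, d:0; rest ⊤}  OUT={a:0, b:-, c:-, d:0, e:-; rest ⊤}
  B7:  IN={a:0, b:-, c:-, d:0, e:-; rest ⊤}  OUT={a:0, b:-, d:-, e:-; rest ⊤}
  B8:  IN={a:0; rest ⊤}  OUT={a:0; rest ⊤}

Merge at B2: IN[B2] = OUT[B1] = {a: ⊤, b: ⊤, c: ⊤, d: ⊤, e: ⊤, f: ⊤}
Applying B2's transfer function to that IN value gives OUT[B2] (row B2 above).

Answer: {a: 0, b: ⊤, c: ⊤, d: 0, e: ⊤, f: ⊤}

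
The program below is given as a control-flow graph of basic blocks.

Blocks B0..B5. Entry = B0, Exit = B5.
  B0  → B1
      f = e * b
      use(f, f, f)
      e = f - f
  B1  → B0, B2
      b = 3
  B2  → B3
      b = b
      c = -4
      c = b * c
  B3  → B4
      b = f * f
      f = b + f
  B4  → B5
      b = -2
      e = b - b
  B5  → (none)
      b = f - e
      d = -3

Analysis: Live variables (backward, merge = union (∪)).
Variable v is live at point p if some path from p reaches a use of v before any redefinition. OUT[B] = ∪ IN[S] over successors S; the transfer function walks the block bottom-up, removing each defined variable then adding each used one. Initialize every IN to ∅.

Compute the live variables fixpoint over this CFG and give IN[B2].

Answer: {b, f}

Derivation:
Converged values:
  B0:  IN={b, e}  OUT={e, f}
  B1:  IN={e, f}  OUT={b, e, f}
  B2:  IN={b, f}  OUT={f}
  B3:  IN={f}  OUT={f}
  B4:  IN={f}  OUT={e, f}
  B5:  IN={e, f}  OUT={}

Merge at B2: OUT[B2] = IN[B3] = {f}
Applying B2's transfer function to that OUT value gives IN[B2] (row B2 above).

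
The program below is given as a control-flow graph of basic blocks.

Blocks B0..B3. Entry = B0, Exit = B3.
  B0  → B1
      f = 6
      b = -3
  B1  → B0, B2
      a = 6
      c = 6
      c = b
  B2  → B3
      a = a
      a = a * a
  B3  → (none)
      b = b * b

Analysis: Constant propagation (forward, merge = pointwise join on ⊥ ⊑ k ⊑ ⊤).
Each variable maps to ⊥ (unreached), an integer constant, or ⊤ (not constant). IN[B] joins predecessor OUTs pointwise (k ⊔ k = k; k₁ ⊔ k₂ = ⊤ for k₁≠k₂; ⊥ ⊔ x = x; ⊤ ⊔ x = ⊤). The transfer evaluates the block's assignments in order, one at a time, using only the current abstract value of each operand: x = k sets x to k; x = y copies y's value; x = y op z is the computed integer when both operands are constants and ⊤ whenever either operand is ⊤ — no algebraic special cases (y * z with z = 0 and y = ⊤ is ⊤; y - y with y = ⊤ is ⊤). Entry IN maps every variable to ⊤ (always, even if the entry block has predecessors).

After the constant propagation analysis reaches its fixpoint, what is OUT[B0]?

Fixpoint table:
  B0:   IN=(all ⊤)   OUT={b:-3, f:6; rest ⊤}
  B1:   IN={b:-3, f:6; rest ⊤}   OUT={a:6, b:-3, c:-3, f:6; rest ⊤}
  B2:   IN={a:6, b:-3, c:-3, f:6; rest ⊤}   OUT={a:36, b:-3, c:-3, f:6; rest ⊤}
  B3:   IN={a:36, b:-3, c:-3, f:6; rest ⊤}   OUT={a:36, b:9, c:-3, f:6; rest ⊤}

Merge at B0 (entry node, so the boundary value (all ⊤) is joined with the incoming edge(s)): IN[B0] = (all ⊤) ⊔ OUT[B1] = {a: ⊤, b: ⊤, c: ⊤, d: ⊤, e: ⊤, f: ⊤}
Applying B0's transfer function to that IN value gives OUT[B0] (row B0 above).

Answer: {a: ⊤, b: -3, c: ⊤, d: ⊤, e: ⊤, f: 6}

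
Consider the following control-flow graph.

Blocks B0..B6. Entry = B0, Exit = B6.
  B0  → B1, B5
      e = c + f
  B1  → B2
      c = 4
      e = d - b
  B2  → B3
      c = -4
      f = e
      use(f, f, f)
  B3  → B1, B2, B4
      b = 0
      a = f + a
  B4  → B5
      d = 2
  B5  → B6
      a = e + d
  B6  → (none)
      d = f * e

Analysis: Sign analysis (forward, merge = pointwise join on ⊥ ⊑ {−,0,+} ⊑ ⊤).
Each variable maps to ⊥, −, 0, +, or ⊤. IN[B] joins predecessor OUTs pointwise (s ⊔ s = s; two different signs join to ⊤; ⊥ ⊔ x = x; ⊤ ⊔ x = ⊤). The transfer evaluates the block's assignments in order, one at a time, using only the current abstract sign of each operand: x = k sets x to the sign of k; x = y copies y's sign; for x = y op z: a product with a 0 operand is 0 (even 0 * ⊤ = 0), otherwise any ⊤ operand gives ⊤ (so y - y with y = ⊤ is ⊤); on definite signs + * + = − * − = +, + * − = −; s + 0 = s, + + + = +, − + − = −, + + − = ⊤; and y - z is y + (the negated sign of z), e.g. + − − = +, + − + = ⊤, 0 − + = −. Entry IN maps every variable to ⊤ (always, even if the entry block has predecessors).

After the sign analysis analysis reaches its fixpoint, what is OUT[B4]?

Answer: {a: ⊤, b: 0, c: -, d: +, e: ⊤, f: ⊤}

Derivation:
Fixpoint table:
  B0: | IN=(all ⊤) | OUT=(all ⊤)
  B1: | IN=(all ⊤) | OUT={c:+; rest ⊤}
  B2: | IN=(all ⊤) | OUT={c:-; rest ⊤}
  B3: | IN={c:-; rest ⊤} | OUT={b:0, c:-; rest ⊤}
  B4: | IN={b:0, c:-; rest ⊤} | OUT={b:0, c:-, d:+; rest ⊤}
  B5: | IN=(all ⊤) | OUT=(all ⊤)
  B6: | IN=(all ⊤) | OUT=(all ⊤)

Merge at B4: IN[B4] = OUT[B3] = {a: ⊤, b: 0, c: -, d: ⊤, e: ⊤, f: ⊤}
Applying B4's transfer function to that IN value gives OUT[B4] (row B4 above).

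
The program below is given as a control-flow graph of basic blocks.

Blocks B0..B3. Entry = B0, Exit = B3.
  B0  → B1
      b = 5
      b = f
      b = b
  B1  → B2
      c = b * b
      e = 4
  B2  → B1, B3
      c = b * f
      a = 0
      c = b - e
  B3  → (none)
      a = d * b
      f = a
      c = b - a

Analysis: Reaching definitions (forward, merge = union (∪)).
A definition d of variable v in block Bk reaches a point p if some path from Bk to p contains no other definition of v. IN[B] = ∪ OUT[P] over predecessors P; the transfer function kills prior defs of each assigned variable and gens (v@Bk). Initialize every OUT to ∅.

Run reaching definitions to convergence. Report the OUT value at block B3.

Per-block solution:
  B0: | IN={} | OUT={b@B0}
  B1: | IN={a@B2, b@B0, c@B2, e@B1} | OUT={a@B2, b@B0, c@B1, e@B1}
  B2: | IN={a@B2, b@B0, c@B1, e@B1} | OUT={a@B2, b@B0, c@B2, e@B1}
  B3: | IN={a@B2, b@B0, c@B2, e@B1} | OUT={a@B3, b@B0, c@B3, e@B1, f@B3}

Merge at B3: IN[B3] = OUT[B2] = {a@B2, b@B0, c@B2, e@B1}
Applying B3's transfer function to that IN value gives OUT[B3] (row B3 above).

Answer: {a@B3, b@B0, c@B3, e@B1, f@B3}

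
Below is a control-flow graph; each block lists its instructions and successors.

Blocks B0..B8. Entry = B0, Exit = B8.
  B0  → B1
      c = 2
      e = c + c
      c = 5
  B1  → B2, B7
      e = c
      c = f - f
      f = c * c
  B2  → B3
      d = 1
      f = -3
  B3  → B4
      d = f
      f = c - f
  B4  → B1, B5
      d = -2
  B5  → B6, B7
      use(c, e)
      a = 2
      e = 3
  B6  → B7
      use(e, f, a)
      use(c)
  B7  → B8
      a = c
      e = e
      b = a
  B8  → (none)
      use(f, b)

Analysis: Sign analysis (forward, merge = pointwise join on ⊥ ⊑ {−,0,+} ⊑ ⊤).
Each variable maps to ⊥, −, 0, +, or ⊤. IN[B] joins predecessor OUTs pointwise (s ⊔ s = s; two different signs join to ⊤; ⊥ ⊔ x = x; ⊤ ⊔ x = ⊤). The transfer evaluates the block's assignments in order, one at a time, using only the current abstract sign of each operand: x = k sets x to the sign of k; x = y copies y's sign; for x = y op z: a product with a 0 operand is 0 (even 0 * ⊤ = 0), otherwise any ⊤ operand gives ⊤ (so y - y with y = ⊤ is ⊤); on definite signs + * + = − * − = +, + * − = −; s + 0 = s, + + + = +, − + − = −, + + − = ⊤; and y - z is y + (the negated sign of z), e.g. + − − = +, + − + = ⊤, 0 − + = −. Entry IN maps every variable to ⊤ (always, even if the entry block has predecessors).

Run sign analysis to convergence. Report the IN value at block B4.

Per-block solution:
  B0:   IN=(all ⊤)   OUT={c:+, e:+; rest ⊤}
  B1:   IN=(all ⊤)   OUT=(all ⊤)
  B2:   IN=(all ⊤)   OUT={d:+, f:-; rest ⊤}
  B3:   IN={d:+, f:-; rest ⊤}   OUT={d:-; rest ⊤}
  B4:   IN={d:-; rest ⊤}   OUT={d:-; rest ⊤}
  B5:   IN={d:-; rest ⊤}   OUT={a:+, d:-, e:+; rest ⊤}
  B6:   IN={a:+, d:-, e:+; rest ⊤}   OUT={a:+, d:-, e:+; rest ⊤}
  B7:   IN=(all ⊤)   OUT=(all ⊤)
  B8:   IN=(all ⊤)   OUT=(all ⊤)

Merge at B4: IN[B4] = OUT[B3] = {a: ⊤, b: ⊤, c: ⊤, d: -, e: ⊤, f: ⊤}

Answer: {a: ⊤, b: ⊤, c: ⊤, d: -, e: ⊤, f: ⊤}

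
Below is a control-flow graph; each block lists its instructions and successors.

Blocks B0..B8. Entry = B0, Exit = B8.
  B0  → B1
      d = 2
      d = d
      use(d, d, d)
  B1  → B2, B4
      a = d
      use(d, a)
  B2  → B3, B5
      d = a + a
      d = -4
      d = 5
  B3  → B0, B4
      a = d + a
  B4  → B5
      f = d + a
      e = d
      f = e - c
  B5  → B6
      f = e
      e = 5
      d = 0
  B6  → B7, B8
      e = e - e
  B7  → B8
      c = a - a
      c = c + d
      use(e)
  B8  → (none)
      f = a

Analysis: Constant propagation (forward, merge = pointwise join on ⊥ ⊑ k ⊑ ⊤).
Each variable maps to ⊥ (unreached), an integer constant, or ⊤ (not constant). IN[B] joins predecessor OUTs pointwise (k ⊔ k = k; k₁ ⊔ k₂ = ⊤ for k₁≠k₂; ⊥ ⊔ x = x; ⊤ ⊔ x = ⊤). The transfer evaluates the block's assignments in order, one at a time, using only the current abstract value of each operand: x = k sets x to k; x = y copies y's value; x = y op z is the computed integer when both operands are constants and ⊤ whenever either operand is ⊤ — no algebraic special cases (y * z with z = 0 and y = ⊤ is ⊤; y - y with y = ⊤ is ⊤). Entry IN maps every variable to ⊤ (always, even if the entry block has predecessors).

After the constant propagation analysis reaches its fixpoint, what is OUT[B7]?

Answer: {a: ⊤, b: ⊤, c: ⊤, d: 0, e: 0, f: ⊤}

Working:
Fixpoint table:
  B0: | IN=(all ⊤) | OUT={d:2; rest ⊤}
  B1: | IN={d:2; rest ⊤} | OUT={a:2, d:2; rest ⊤}
  B2: | IN={a:2, d:2; rest ⊤} | OUT={a:2, d:5; rest ⊤}
  B3: | IN={a:2, d:5; rest ⊤} | OUT={a:7, d:5; rest ⊤}
  B4: | IN=(all ⊤) | OUT=(all ⊤)
  B5: | IN=(all ⊤) | OUT={d:0, e:5; rest ⊤}
  B6: | IN={d:0, e:5; rest ⊤} | OUT={d:0, e:0; rest ⊤}
  B7: | IN={d:0, e:0; rest ⊤} | OUT={d:0, e:0; rest ⊤}
  B8: | IN={d:0, e:0; rest ⊤} | OUT={d:0, e:0; rest ⊤}

Merge at B7: IN[B7] = OUT[B6] = {a: ⊤, b: ⊤, c: ⊤, d: 0, e: 0, f: ⊤}
Applying B7's transfer function to that IN value gives OUT[B7] (row B7 above).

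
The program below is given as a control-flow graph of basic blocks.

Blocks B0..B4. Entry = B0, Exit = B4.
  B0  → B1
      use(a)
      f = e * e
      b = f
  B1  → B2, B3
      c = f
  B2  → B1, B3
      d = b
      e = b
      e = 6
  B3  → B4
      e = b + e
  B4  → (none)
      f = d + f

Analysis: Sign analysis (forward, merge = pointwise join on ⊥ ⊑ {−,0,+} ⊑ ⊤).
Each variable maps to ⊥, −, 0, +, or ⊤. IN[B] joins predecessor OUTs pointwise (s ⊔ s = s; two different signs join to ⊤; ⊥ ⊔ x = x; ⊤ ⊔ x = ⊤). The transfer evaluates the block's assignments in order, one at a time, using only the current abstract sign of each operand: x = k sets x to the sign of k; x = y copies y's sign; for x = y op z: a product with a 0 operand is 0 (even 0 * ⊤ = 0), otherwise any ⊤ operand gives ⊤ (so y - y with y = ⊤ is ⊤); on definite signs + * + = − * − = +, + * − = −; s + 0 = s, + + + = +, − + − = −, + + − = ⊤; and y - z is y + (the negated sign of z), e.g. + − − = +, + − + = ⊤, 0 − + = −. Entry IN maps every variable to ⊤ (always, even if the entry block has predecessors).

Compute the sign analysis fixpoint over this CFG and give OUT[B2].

Converged values:
  B0:   IN=(all ⊤)   OUT=(all ⊤)
  B1:   IN=(all ⊤)   OUT=(all ⊤)
  B2:   IN=(all ⊤)   OUT={e:+; rest ⊤}
  B3:   IN=(all ⊤)   OUT=(all ⊤)
  B4:   IN=(all ⊤)   OUT=(all ⊤)

Merge at B2: IN[B2] = OUT[B1] = {a: ⊤, b: ⊤, c: ⊤, d: ⊤, e: ⊤, f: ⊤}
Applying B2's transfer function to that IN value gives OUT[B2] (row B2 above).

Answer: {a: ⊤, b: ⊤, c: ⊤, d: ⊤, e: +, f: ⊤}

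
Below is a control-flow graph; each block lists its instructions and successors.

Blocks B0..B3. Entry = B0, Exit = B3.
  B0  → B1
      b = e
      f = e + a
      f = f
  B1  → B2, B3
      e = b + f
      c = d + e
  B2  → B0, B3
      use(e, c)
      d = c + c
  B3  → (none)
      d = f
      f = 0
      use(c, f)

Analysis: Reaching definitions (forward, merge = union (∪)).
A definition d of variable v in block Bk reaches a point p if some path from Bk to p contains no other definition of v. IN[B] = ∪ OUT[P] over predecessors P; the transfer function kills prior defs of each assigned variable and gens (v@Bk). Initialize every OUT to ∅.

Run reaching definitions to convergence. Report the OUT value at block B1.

Answer: {b@B0, c@B1, d@B2, e@B1, f@B0}

Derivation:
Per-block solution:
  B0:  IN={b@B0, c@B1, d@B2, e@B1, f@B0}  OUT={b@B0, c@B1, d@B2, e@B1, f@B0}
  B1:  IN={b@B0, c@B1, d@B2, e@B1, f@B0}  OUT={b@B0, c@B1, d@B2, e@B1, f@B0}
  B2:  IN={b@B0, c@B1, d@B2, e@B1, f@B0}  OUT={b@B0, c@B1, d@B2, e@B1, f@B0}
  B3:  IN={b@B0, c@B1, d@B2, e@B1, f@B0}  OUT={b@B0, c@B1, d@B3, e@B1, f@B3}

Merge at B1: IN[B1] = OUT[B0] = {b@B0, c@B1, d@B2, e@B1, f@B0}
Applying B1's transfer function to that IN value gives OUT[B1] (row B1 above).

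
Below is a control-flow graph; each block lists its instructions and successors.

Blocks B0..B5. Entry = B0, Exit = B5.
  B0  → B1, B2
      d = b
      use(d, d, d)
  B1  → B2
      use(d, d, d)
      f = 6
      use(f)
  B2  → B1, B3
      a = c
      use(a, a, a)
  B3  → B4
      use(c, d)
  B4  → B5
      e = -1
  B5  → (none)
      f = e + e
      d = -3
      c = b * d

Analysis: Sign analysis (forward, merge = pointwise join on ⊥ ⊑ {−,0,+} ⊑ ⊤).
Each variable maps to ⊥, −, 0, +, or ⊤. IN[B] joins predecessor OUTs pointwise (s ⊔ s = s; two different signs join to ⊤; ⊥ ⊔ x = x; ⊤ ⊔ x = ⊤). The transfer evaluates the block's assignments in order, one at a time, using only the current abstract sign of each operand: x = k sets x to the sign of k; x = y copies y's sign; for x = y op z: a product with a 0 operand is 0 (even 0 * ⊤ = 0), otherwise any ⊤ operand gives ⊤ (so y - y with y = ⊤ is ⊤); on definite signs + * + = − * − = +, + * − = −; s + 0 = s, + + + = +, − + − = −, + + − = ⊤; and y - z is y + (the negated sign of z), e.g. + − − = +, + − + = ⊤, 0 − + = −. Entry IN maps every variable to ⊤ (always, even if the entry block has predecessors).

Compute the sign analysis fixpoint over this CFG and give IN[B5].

Answer: {a: ⊤, b: ⊤, c: ⊤, d: ⊤, e: -, f: ⊤}

Working:
Converged values:
  B0:  IN=(all ⊤)  OUT=(all ⊤)
  B1:  IN=(all ⊤)  OUT={f:+; rest ⊤}
  B2:  IN=(all ⊤)  OUT=(all ⊤)
  B3:  IN=(all ⊤)  OUT=(all ⊤)
  B4:  IN=(all ⊤)  OUT={e:-; rest ⊤}
  B5:  IN={e:-; rest ⊤}  OUT={d:-, e:-, f:-; rest ⊤}

Merge at B5: IN[B5] = OUT[B4] = {a: ⊤, b: ⊤, c: ⊤, d: ⊤, e: -, f: ⊤}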